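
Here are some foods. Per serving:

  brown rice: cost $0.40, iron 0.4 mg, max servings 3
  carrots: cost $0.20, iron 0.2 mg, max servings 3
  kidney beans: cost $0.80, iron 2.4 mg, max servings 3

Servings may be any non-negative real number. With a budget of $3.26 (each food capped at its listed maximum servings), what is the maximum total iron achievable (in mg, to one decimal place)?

8.1 mg

Iron per dollar: kidney beans 3, brown rice 1, carrots 1.
Take 3 servings of kidney beans: spends $2.40, +7.2 mg iron (running total 7.2 mg).
Take 2.15 servings of brown rice: spends $0.86, +0.9 mg iron (running total 8.1 mg).
Filling greedily by iron-per-dollar is optimal for one linear limit, giving 8.1 mg.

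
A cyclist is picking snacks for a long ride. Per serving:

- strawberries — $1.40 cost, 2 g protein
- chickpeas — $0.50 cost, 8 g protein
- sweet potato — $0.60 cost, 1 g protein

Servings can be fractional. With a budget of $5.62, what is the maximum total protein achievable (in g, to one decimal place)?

89.9 g

Protein per dollar: chickpeas 16, sweet potato 1.667, strawberries 1.429.
With no serving limits, spend the whole cost allowance on chickpeas: $5.62 / $0.50 × 8 g = 89.9 g.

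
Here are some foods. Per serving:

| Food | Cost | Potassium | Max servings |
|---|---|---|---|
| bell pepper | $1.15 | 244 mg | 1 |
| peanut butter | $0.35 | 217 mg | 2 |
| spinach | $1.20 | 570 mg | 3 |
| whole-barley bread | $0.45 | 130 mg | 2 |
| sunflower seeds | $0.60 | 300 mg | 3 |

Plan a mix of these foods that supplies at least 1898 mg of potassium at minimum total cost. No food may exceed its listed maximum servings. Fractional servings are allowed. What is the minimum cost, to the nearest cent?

$3.69

Cost per mg of potassium: peanut butter $0.0016, sunflower seeds $0.0020, spinach $0.0021, whole-barley bread $0.0035, bell pepper $0.0047.
Take 2 servings of peanut butter: +434.0 mg potassium for $0.70 (total $0.70, still need 1464.0 mg).
Take 3 servings of sunflower seeds: +900.0 mg potassium for $1.80 (total $2.50, still need 564.0 mg).
Take 0.9895 servings of spinach: +564.0 mg potassium for $1.19 (total $3.69, still need 0.0 mg).
Filling from the cheapest source first is optimal under one linear minimum: $3.69.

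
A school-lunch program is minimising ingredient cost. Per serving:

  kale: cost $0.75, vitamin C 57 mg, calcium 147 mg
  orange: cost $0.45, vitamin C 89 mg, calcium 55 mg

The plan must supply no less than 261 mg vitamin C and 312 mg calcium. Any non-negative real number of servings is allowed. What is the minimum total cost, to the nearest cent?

The cheapest plan sits at a corner of the feasible region — with two constraints it uses at most two foods.
kale only: max(261/57, 312/147) = 4.579 servings → $3.43.
orange only: max(261/89, 312/55) = 5.673 servings → $2.55.
kale + orange with both tight: 1.348 servings and 2.069 servings → $1.94.
So the least-cost plan costs $1.94.

$1.94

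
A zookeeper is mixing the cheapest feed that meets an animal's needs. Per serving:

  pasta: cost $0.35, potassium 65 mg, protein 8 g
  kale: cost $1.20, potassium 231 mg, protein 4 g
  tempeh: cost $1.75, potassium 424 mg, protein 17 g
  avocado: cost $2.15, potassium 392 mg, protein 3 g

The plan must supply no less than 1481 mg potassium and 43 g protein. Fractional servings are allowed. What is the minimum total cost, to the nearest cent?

pasta only: max(1481/65, 43/8) = 22.78 servings → $7.97.
kale only: max(1481/231, 43/4) = 10.75 servings → $12.90.
tempeh only: max(1481/424, 43/17) = 3.493 servings → $6.11.
avocado only: max(1481/392, 43/3) = 14.33 servings → $30.82.
pasta + kale with both tight: 2.525 servings and 5.701 servings → $7.72.
pasta + tempeh: the both-tight solution has a negative serving — not a feasible corner.
pasta + avocado with both tight: 4.221 servings and 3.078 servings → $8.10.
kale + tempeh with both tight: 3.113 servings and 1.797 servings → $6.88.
kale + avocado: intersection lies outside the first quadrant.
tempeh + avocado with both tight: 2.302 servings and 1.288 servings → $6.80.
The minimum over all feasible corners is $6.11.

$6.11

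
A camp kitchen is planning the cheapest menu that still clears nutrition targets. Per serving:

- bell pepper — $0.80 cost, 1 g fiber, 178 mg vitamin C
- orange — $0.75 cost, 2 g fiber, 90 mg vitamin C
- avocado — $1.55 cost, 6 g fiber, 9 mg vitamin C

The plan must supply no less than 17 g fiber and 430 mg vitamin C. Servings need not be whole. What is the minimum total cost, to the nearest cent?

bell pepper only: max(17/1, 430/178) = 17 servings → $13.60.
orange only: max(17/2, 430/90) = 8.5 servings → $6.38.
avocado only: max(17/6, 430/9) = 47.78 servings → $74.06.
bell pepper + orange: the both-tight solution has a negative serving — not a feasible corner.
bell pepper + avocado with both tight: 2.292 servings and 2.451 servings → $5.63.
orange + avocado with both tight: 4.649 servings and 1.284 servings → $5.48.
So the least-cost plan costs $5.48.

$5.48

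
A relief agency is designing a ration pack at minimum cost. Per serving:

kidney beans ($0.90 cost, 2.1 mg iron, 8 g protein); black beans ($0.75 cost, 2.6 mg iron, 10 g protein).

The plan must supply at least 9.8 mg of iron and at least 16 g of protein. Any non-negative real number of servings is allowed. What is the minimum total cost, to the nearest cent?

$2.83

This is a tiny linear program; its minimum lies at a vertex of the feasible set. List the vertices and price them.
kidney beans only: max(9.8/2.1, 16/8) = 4.667 servings → $4.20.
black beans only: max(9.8/2.6, 16/10) = 3.769 servings → $2.83.
kidney beans + black beans with both targets exact would need a negative amount; discard.
So the least-cost plan costs $2.83.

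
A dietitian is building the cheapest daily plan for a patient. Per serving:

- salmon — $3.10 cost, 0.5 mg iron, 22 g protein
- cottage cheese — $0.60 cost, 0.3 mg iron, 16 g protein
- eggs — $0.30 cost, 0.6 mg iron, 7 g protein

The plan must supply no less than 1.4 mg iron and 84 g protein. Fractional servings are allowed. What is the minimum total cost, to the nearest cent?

salmon only: max(1.4/0.5, 84/22) = 3.818 servings → $11.84.
cottage cheese only: max(1.4/0.3, 84/16) = 5.25 servings → $3.15.
eggs only: max(1.4/0.6, 84/7) = 12 servings → $3.60.
salmon + cottage cheese: the both-tight solution has a negative serving — not a feasible corner.
salmon + eggs: intersection lies outside the first quadrant.
cottage cheese + eggs: intersection lies outside the first quadrant.
So the least-cost plan costs $3.15.

$3.15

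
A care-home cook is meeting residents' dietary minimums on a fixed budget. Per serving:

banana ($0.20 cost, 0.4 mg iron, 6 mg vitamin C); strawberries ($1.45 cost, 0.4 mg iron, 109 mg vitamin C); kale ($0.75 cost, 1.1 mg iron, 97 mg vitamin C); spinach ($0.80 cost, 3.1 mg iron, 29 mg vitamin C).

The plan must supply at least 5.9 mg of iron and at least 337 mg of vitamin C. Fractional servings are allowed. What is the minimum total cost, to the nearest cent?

An LP optimum is at a vertex; with two nutrient constraints at most two foods are used. Check each candidate.
banana only: max(5.9/0.4, 337/6) = 56.17 servings → $11.23.
strawberries only: max(5.9/0.4, 337/109) = 14.75 servings → $21.39.
kale only: max(5.9/1.1, 337/97) = 5.364 servings → $4.02.
spinach only: max(5.9/3.1, 337/29) = 11.62 servings → $9.30.
banana + strawberries with both tight: 12.34 servings and 2.413 servings → $5.97.
banana + kale with both tight: 6.261 servings and 3.087 servings → $3.57.
banana + spinach: the both-tight solution has a negative serving — not a feasible corner.
strawberries + kale with both targets exact would need a negative amount; discard.
strawberries + spinach with both tight: 2.677 servings and 1.558 servings → $5.13.
kale + spinach with both tight: 3.25 servings and 0.75 servings → $3.04.
So the least-cost plan costs $3.04.

$3.04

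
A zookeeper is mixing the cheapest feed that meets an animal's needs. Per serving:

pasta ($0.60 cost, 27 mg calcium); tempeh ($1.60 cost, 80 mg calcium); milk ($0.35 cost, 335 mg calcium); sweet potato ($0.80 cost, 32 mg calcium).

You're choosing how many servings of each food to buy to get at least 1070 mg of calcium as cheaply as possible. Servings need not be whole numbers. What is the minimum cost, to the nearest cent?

$1.12

Cost per mg of calcium: milk $0.0010, tempeh $0.0200, pasta $0.0222, sweet potato $0.0250.
With no serving limits, use only milk: 1070 mg / 335 mg = 3.194 servings × $0.35 = $1.12.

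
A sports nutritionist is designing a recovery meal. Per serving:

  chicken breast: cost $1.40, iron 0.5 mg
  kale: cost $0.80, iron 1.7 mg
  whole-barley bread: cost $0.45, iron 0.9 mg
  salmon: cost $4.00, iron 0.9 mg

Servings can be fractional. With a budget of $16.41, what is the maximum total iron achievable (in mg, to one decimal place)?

34.9 mg

Iron per dollar: kale 2.125, whole-barley bread 2, chicken breast 0.3571, salmon 0.225.
With no serving limits, spend the whole cost allowance on kale: $16.41 / $0.80 × 1.7 mg = 34.9 mg.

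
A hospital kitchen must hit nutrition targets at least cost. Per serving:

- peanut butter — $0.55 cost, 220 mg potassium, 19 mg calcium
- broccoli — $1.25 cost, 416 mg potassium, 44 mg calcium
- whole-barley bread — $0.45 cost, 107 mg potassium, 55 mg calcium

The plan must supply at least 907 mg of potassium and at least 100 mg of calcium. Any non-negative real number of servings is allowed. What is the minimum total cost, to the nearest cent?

$2.35

For a min-cost LP with two ≥-constraints, a basic feasible solution has at most two positive variables.
peanut butter only: max(907/220, 100/19) = 5.263 servings → $2.89.
broccoli only: max(907/416, 100/44) = 2.273 servings → $2.84.
whole-barley bread only: max(907/107, 100/55) = 8.477 servings → $3.81.
peanut butter + broccoli with both targets exact would need a negative amount; discard.
peanut butter + whole-barley bread with both tight: 3.892 servings and 0.4735 servings → $2.35.
broccoli + whole-barley bread with both tight: 2.156 servings and 0.09311 servings → $2.74.
Cheapest feasible corner: $2.35.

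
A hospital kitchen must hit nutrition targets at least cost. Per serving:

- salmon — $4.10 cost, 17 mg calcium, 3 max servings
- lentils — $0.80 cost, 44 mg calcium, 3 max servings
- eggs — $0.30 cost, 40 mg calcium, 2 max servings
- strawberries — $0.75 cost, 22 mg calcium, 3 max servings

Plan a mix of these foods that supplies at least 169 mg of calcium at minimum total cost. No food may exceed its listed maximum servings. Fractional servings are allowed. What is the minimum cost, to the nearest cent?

$2.22

Cost per mg of calcium: eggs $0.0075, lentils $0.0182, strawberries $0.0341, salmon $0.2412.
Take 2 servings of eggs: +80.0 mg calcium for $0.60 (total $0.60, still need 89.0 mg).
Take 2.023 servings of lentils: +89.0 mg calcium for $1.62 (total $2.22, still need 0.0 mg).
Filling from the cheapest source first is optimal under one linear minimum: $2.22.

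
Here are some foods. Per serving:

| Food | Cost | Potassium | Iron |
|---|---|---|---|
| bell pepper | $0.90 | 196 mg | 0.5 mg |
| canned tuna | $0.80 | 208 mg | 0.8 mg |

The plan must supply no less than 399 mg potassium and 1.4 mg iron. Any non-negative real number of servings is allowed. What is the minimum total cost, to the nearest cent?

$1.53

With two linear requirements the optimum uses one or two foods; enumerate the corners.
bell pepper only: max(399/196, 1.4/0.5) = 2.8 servings → $2.52.
canned tuna only: max(399/208, 1.4/0.8) = 1.918 servings → $1.53.
bell pepper + canned tuna with both tight: 0.5303 servings and 1.419 servings → $1.61.
Cheapest feasible corner: $1.53.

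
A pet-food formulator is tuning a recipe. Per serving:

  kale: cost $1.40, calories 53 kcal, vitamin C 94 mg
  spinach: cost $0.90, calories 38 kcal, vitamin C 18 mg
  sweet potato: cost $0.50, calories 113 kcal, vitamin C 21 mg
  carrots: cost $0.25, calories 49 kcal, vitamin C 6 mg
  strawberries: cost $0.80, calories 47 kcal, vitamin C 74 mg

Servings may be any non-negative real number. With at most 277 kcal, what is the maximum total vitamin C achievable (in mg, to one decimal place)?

Vitamin C per kcal: kale 1.774, strawberries 1.574, spinach 0.4737, sweet potato 0.1858, carrots 0.1224.
With no serving limits, spend the whole calories allowance on kale: 277 kcal / 53 kcal × 94 mg = 491.3 mg.

491.3 mg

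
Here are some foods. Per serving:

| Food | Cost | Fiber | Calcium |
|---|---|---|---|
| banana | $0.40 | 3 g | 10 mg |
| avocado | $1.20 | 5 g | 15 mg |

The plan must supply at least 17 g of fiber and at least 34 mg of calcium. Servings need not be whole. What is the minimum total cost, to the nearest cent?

$2.27

Check every corner: each single food scaled to meet both minima, and each pair solved so both constraints bind.
banana only: max(17/3, 34/10) = 5.667 servings → $2.27.
avocado only: max(17/5, 34/15) = 3.4 servings → $4.08.
banana + avocado: the both-tight solution has a negative serving — not a feasible corner.
So the least-cost plan costs $2.27.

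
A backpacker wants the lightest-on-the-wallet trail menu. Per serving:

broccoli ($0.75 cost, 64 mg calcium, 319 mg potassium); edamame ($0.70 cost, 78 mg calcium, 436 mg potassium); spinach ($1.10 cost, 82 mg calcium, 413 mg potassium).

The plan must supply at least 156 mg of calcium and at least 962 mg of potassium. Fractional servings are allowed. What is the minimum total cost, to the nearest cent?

$1.54

broccoli only: max(156/64, 962/319) = 3.016 servings → $2.26.
edamame only: max(156/78, 962/436) = 2.206 servings → $1.54.
spinach only: max(156/82, 962/413) = 2.329 servings → $2.56.
broccoli + edamame: the both-tight solution has a negative serving — not a feasible corner.
broccoli + spinach with both targets exact would need a negative amount; discard.
edamame + spinach: the both-tight solution has a negative serving — not a feasible corner.
Cheapest feasible corner: $1.54.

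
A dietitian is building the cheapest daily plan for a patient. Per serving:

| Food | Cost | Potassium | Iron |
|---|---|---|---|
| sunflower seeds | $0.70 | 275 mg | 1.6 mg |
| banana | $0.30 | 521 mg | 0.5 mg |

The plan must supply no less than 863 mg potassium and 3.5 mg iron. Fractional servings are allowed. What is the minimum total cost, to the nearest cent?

$1.58

With two linear requirements the optimum uses one or two foods; enumerate the corners.
sunflower seeds only: max(863/275, 3.5/1.6) = 3.138 servings → $2.20.
banana only: max(863/521, 3.5/0.5) = 7 servings → $2.10.
sunflower seeds + banana with both tight: 2 servings and 0.6009 servings → $1.58.
The minimum over all feasible corners is $1.58.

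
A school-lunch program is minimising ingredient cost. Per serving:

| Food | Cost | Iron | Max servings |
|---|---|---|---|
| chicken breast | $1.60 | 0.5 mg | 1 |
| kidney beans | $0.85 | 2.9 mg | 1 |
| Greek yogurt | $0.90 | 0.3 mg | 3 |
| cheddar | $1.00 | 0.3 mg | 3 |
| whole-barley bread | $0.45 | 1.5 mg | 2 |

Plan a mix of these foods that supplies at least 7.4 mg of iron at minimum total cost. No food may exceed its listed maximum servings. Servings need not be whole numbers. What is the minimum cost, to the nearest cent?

$6.38

Cost per mg of iron: kidney beans $0.2931, whole-barley bread $0.3000, Greek yogurt $3.0000, chicken breast $3.2000, cheddar $3.3333.
Take 1 serving of kidney beans: +2.9 mg iron for $0.85 (total $0.85, still need 4.5 mg).
Take 2 servings of whole-barley bread: +3.0 mg iron for $0.90 (total $1.75, still need 1.5 mg).
Take 3 servings of Greek yogurt: +0.9 mg iron for $2.70 (total $4.45, still need 0.6 mg).
Take 1 serving of chicken breast: +0.5 mg iron for $1.60 (total $6.05, still need 0.1 mg).
Take 0.3333 servings of cheddar: +0.1 mg iron for $0.33 (total $6.38, still need 0.0 mg).
Filling from the cheapest source first is optimal under one linear minimum: $6.38.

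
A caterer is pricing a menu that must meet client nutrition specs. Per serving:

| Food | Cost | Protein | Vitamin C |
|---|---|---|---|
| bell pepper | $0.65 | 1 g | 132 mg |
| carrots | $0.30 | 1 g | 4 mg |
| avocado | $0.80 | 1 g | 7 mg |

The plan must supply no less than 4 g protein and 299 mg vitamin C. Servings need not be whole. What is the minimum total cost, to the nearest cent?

$1.97

The cheapest plan sits at a corner of the feasible region — with two constraints it uses at most two foods.
bell pepper only: max(4/1, 299/132) = 4 servings → $2.60.
carrots only: max(4/1, 299/4) = 74.75 servings → $22.43.
avocado only: max(4/1, 299/7) = 42.71 servings → $34.17.
bell pepper + carrots with both tight: 2.211 servings and 1.789 servings → $1.97.
bell pepper + avocado with both tight: 2.168 servings and 1.832 servings → $2.87.
carrots + avocado: intersection lies outside the first quadrant.
Cheapest feasible corner: $1.97.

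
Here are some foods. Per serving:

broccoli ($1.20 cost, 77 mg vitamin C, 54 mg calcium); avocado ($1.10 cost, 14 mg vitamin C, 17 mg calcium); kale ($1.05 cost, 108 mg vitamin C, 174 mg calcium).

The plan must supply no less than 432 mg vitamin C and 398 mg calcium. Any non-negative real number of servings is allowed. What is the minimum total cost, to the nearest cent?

Two binding constraints pin down two serving amounts, so the optimal mix uses at most two foods. The candidates are each food alone (scaled to the tighter of vitamin C/calcium) and each pair with both constraints tight.
broccoli only: max(432/77, 398/54) = 7.37 servings → $8.84.
avocado only: max(432/14, 398/17) = 30.86 servings → $33.94.
kale only: max(432/108, 398/174) = 4 servings → $4.20.
broccoli + avocado with both tight: 3.204 servings and 13.23 servings → $18.40.
broccoli + kale with both tight: 4.254 servings and 0.9672 servings → $6.12.
avocado + kale: intersection lies outside the first quadrant.
The minimum over all feasible corners is $4.20.

$4.20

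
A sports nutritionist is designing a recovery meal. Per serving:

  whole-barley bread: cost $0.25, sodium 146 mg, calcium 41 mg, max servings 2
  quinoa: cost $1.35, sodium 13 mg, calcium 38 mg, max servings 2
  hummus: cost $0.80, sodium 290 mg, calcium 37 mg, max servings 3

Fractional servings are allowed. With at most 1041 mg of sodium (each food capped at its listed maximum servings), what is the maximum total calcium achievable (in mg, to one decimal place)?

250.2 mg

Calcium per mg sodium: quinoa 2.923, whole-barley bread 0.2808, hummus 0.1276.
Take 2 servings of quinoa: uses 26 mg sodium, +76.0 mg calcium (running total 76.0 mg).
Take 2 servings of whole-barley bread: uses 292 mg sodium, +82.0 mg calcium (running total 158.0 mg).
Take 2.493 servings of hummus: uses 723 mg sodium, +92.2 mg calcium (running total 250.2 mg).
Filling greedily by calcium-per-mg sodium is optimal for one linear limit, giving 250.2 mg.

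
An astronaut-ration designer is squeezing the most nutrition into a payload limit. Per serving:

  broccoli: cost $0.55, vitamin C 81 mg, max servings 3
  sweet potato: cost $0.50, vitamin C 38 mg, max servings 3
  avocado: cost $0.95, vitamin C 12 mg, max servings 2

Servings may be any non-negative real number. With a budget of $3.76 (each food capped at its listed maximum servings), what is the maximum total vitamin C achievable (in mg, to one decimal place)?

364.7 mg

Vitamin C per dollar: broccoli 147.3, sweet potato 76, avocado 12.63.
Take 3 servings of broccoli: spends $1.65, +243.0 mg vitamin C (running total 243.0 mg).
Take 3 servings of sweet potato: spends $1.50, +114.0 mg vitamin C (running total 357.0 mg).
Take 0.6421 servings of avocado: spends $0.61, +7.7 mg vitamin C (running total 364.7 mg).
Greedy by best ratio exhausts the cost allowance optimally: 364.7 mg.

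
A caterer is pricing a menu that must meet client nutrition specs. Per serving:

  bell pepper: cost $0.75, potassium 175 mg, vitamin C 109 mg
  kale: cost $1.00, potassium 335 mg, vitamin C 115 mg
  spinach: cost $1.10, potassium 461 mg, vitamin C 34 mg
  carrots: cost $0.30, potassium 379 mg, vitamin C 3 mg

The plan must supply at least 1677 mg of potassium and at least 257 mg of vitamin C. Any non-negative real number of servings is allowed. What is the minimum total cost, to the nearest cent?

$2.71

For a min-cost LP with two ≥-constraints, a basic feasible solution has at most two positive variables.
bell pepper only: max(1677/175, 257/109) = 9.583 servings → $7.19.
kale only: max(1677/335, 257/115) = 5.006 servings → $5.01.
spinach only: max(1677/461, 257/34) = 7.559 servings → $8.31.
carrots only: max(1677/379, 257/3) = 85.67 servings → $25.70.
bell pepper + kale: the both-tight solution has a negative serving — not a feasible corner.
bell pepper + spinach with both tight: 1.387 servings and 3.111 servings → $4.46.
bell pepper + carrots with both tight: 2.265 servings and 3.379 servings → $2.71.
kale + spinach with both tight: 1.476 servings and 2.565 servings → $4.30.
kale + carrots with both tight: 2.169 servings and 2.507 servings → $2.92.
spinach + carrots: the both-tight solution has a negative serving — not a feasible corner.
The minimum over all feasible corners is $2.71.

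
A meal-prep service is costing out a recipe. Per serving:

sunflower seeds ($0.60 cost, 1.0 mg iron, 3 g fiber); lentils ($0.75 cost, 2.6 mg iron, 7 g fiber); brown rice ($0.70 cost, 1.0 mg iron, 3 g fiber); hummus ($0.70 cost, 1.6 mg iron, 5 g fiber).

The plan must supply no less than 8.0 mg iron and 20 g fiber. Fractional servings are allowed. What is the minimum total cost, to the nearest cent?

$2.31

Two binding constraints pin down two serving amounts, so the optimal mix uses at most two foods. The candidates are each food alone (scaled to the tighter of iron/fiber) and each pair with both constraints tight.
sunflower seeds only: max(8.0/1.0, 20/3) = 8 servings → $4.80.
lentils only: max(8.0/2.6, 20/7) = 3.077 servings → $2.31.
brown rice only: max(8.0/1.0, 20/3) = 8 servings → $5.60.
hummus only: max(8.0/1.6, 20/5) = 5 servings → $3.50.
sunflower seeds + lentils: intersection lies outside the first quadrant.
sunflower seeds + brown rice (both tight): parallel constraints — no distinct corner.
sunflower seeds + hummus with both targets exact would need a negative amount; discard.
lentils + brown rice: the both-tight solution has a negative serving — not a feasible corner.
lentils + hummus: the both-tight solution has a negative serving — not a feasible corner.
brown rice + hummus with both targets exact would need a negative amount; discard.
Cheapest feasible corner: $2.31.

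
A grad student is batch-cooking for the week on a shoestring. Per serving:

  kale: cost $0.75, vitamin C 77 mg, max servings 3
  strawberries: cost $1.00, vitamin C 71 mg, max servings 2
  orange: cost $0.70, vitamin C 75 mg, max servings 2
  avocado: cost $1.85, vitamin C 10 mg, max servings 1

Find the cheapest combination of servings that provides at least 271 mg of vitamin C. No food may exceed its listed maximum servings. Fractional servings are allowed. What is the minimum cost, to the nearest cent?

$2.58

Cost per mg of vitamin C: orange $0.0093, kale $0.0097, strawberries $0.0141, avocado $0.1850.
Take 2 servings of orange: +150.0 mg vitamin C for $1.40 (total $1.40, still need 121.0 mg).
Take 1.571 servings of kale: +121.0 mg vitamin C for $1.18 (total $2.58, still need 0.0 mg).
Filling from the cheapest source first is optimal under one linear minimum: $2.58.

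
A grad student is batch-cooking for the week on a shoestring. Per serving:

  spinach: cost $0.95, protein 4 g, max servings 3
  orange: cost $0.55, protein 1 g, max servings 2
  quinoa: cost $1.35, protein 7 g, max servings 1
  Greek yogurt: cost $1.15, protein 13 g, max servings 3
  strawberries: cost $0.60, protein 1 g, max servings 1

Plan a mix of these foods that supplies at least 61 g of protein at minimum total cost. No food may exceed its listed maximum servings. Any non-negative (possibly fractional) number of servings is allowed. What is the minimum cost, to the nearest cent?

Cost per g of protein: Greek yogurt $0.0885, quinoa $0.1929, spinach $0.2375, orange $0.5500, strawberries $0.6000.
Take 3 servings of Greek yogurt: +39.0 g protein for $3.45 (total $3.45, still need 22.0 g).
Take 1 serving of quinoa: +7.0 g protein for $1.35 (total $4.80, still need 15.0 g).
Take 3 servings of spinach: +12.0 g protein for $2.85 (total $7.65, still need 3.0 g).
Take 2 servings of orange: +2.0 g protein for $1.10 (total $8.75, still need 1.0 g).
Take 1 serving of strawberries: +1.0 g protein for $0.60 (total $9.35, still need 0.0 g).
Greedy by cheapest-per-g is optimal for a single linear constraint, so the minimum cost is $9.35.

$9.35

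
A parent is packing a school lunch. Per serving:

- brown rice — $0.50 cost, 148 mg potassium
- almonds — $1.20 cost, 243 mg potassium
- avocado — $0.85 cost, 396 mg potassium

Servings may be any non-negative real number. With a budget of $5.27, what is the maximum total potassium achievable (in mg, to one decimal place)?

Potassium per dollar: avocado 465.9, brown rice 296, almonds 202.5.
With no serving limits, spend the whole cost allowance on avocado: $5.27 / $0.85 × 396 mg = 2455.2 mg.

2455.2 mg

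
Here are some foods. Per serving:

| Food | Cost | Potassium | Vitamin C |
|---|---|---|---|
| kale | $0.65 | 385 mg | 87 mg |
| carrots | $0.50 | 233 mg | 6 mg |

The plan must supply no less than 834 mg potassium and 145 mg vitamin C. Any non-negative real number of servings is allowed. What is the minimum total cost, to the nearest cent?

With two linear requirements the optimum uses one or two foods; enumerate the corners.
kale only: max(834/385, 145/87) = 2.166 servings → $1.41.
carrots only: max(834/233, 145/6) = 24.17 servings → $12.08.
kale + carrots with both tight: 1.602 servings and 0.9316 servings → $1.51.
So the least-cost plan costs $1.41.

$1.41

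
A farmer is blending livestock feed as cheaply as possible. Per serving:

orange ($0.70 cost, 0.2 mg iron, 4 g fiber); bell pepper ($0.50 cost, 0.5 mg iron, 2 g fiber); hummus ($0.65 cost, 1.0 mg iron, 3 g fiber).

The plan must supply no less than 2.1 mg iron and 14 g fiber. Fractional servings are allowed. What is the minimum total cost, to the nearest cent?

At the optimum either one food covers both requirements or two foods hit both targets exactly; no other combination can be cheaper.
orange only: max(2.1/0.2, 14/4) = 10.5 servings → $7.35.
bell pepper only: max(2.1/0.5, 14/2) = 7 servings → $3.50.
hummus only: max(2.1/1.0, 14/3) = 4.667 servings → $3.03.
orange + bell pepper with both tight: 1.75 servings and 3.5 servings → $2.98.
orange + hummus with both tight: 2.265 servings and 1.647 servings → $2.66.
bell pepper + hummus with both targets exact would need a negative amount; discard.
The minimum over all feasible corners is $2.66.

$2.66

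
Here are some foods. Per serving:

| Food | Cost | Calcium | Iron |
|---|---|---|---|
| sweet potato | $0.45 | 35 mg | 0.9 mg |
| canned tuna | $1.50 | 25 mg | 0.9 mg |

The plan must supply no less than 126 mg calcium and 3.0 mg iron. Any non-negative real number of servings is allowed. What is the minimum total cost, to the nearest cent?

$1.62

Check every corner: each single food scaled to meet both minima, and each pair solved so both constraints bind.
sweet potato only: max(126/35, 3.0/0.9) = 3.6 servings → $1.62.
canned tuna only: max(126/25, 3.0/0.9) = 5.04 servings → $7.56.
sweet potato + canned tuna: intersection lies outside the first quadrant.
Cheapest feasible corner: $1.62.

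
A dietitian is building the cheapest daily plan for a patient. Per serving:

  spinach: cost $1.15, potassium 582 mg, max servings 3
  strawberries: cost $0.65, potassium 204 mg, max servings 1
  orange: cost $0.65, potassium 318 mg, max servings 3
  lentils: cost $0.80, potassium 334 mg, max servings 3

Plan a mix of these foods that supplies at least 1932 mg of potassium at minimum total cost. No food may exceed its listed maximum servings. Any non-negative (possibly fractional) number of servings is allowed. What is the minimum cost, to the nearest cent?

$3.83

Cost per mg of potassium: spinach $0.0020, orange $0.0020, lentils $0.0024, strawberries $0.0032.
Take 3 servings of spinach: +1746.0 mg potassium for $3.45 (total $3.45, still need 186.0 mg).
Take 0.5849 servings of orange: +186.0 mg potassium for $0.38 (total $3.83, still need 0.0 mg).
Greedy by cheapest-per-mg is optimal for a single linear constraint, so the minimum cost is $3.83.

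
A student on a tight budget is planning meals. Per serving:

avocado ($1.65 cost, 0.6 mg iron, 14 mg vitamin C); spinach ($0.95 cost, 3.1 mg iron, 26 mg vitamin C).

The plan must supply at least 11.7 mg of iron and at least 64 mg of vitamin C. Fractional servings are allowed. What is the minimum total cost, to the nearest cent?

Minimising a linear cost over {iron ≥ 11.7, vitamin C ≥ 64, servings ≥ 0} — the optimum is at a vertex, using one or two foods.
avocado only: max(11.7/0.6, 64/14) = 19.5 servings → $32.17.
spinach only: max(11.7/3.1, 64/26) = 3.774 servings → $3.59.
avocado + spinach: the both-tight solution has a negative serving — not a feasible corner.
Cheapest feasible corner: $3.59.

$3.59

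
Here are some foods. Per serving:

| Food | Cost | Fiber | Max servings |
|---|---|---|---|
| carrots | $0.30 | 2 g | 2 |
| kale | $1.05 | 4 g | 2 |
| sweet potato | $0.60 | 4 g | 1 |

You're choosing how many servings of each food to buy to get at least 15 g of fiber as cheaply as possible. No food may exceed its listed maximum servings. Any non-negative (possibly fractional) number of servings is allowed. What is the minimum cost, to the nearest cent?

Cost per g of fiber: carrots $0.1500, sweet potato $0.1500, kale $0.2625.
Take 2 servings of carrots: +4.0 g fiber for $0.60 (total $0.60, still need 11.0 g).
Take 1 serving of sweet potato: +4.0 g fiber for $0.60 (total $1.20, still need 7.0 g).
Take 1.75 servings of kale: +7.0 g fiber for $1.84 (total $3.04, still need 0.0 g).
Greedy by cheapest-per-g is optimal for a single linear constraint, so the minimum cost is $3.04.

$3.04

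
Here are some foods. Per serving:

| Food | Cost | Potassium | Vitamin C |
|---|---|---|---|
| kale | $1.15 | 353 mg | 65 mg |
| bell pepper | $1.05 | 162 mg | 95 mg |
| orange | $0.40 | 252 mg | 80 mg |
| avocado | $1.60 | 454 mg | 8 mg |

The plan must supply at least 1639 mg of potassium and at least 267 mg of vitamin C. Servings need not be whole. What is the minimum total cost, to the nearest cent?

kale only: max(1639/353, 267/65) = 4.643 servings → $5.34.
bell pepper only: max(1639/162, 267/95) = 10.12 servings → $10.62.
orange only: max(1639/252, 267/80) = 6.504 servings → $2.60.
avocado only: max(1639/454, 267/8) = 33.38 servings → $53.40.
kale + bell pepper: the both-tight solution has a negative serving — not a feasible corner.
kale + orange with both targets exact would need a negative amount; discard.
kale + avocado with both tight: 4.051 servings and 0.4603 servings → $5.40.
bell pepper + orange with both targets exact would need a negative amount; discard.
bell pepper + avocado with both tight: 2.584 servings and 2.688 servings → $7.01.
orange + avocado with both tight: 3.151 servings and 1.861 servings → $4.24.
So the least-cost plan costs $2.60.

$2.60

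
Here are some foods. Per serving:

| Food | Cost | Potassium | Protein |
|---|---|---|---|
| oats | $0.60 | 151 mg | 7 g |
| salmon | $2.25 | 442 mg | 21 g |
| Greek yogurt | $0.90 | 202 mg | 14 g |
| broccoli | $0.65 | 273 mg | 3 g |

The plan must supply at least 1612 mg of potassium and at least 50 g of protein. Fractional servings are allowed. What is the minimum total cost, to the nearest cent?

$4.99

oats only: max(1612/151, 50/7) = 10.68 servings → $6.41.
salmon only: max(1612/442, 50/21) = 3.647 servings → $8.21.
Greek yogurt only: max(1612/202, 50/14) = 7.98 servings → $7.18.
broccoli only: max(1612/273, 50/3) = 16.67 servings → $10.83.
oats + salmon: the both-tight solution has a negative serving — not a feasible corner.
oats + Greek yogurt: intersection lies outside the first quadrant.
oats + broccoli with both tight: 6.045 servings and 2.561 servings → $5.29.
salmon + Greek yogurt: the both-tight solution has a negative serving — not a feasible corner.
salmon + broccoli with both tight: 2 servings and 2.667 servings → $6.23.
Greek yogurt + broccoli with both tight: 2.741 servings and 3.877 servings → $4.99.
Cheapest feasible corner: $4.99.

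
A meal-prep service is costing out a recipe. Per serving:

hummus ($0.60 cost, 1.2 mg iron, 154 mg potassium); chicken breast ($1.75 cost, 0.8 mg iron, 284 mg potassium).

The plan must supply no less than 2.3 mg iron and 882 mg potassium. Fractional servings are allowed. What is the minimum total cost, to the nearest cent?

$3.44

An LP optimum is at a vertex; with two nutrient constraints at most two foods are used. Check each candidate.
hummus only: max(2.3/1.2, 882/154) = 5.727 servings → $3.44.
chicken breast only: max(2.3/0.8, 882/284) = 3.106 servings → $5.43.
hummus + chicken breast: intersection lies outside the first quadrant.
So the least-cost plan costs $3.44.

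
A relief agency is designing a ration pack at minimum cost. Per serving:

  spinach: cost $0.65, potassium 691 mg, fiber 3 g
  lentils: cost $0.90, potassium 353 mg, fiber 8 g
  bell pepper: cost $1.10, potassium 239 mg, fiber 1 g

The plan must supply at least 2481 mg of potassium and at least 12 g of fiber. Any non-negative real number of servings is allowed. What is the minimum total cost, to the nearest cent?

$2.44

spinach only: max(2481/691, 12/3) = 4 servings → $2.60.
lentils only: max(2481/353, 12/8) = 7.028 servings → $6.33.
bell pepper only: max(2481/239, 12/1) = 12 servings → $13.20.
spinach + lentils with both tight: 3.493 servings and 0.19 servings → $2.44.
spinach + bell pepper: intersection lies outside the first quadrant.
lentils + bell pepper with both tight: 0.2482 servings and 10.01 servings → $11.24.
The minimum over all feasible corners is $2.44.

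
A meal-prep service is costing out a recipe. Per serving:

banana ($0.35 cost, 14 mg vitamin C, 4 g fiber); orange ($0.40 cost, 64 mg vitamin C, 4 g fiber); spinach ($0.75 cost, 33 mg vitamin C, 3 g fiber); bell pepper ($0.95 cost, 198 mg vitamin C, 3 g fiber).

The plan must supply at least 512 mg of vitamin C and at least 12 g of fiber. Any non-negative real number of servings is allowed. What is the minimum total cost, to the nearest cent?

With two linear requirements the optimum uses one or two foods; enumerate the corners.
banana only: max(512/14, 12/4) = 36.57 servings → $12.80.
orange only: max(512/64, 12/4) = 8 servings → $3.20.
spinach only: max(512/33, 12/3) = 15.52 servings → $11.64.
bell pepper only: max(512/198, 12/3) = 4 servings → $3.80.
banana + orange: the both-tight solution has a negative serving — not a feasible corner.
banana + spinach with both targets exact would need a negative amount; discard.
banana + bell pepper with both tight: 1.12 servings and 2.507 servings → $2.77.
orange + spinach: intersection lies outside the first quadrant.
orange + bell pepper with both tight: 1.4 servings and 2.133 servings → $2.59.
spinach + bell pepper with both tight: 1.697 servings and 2.303 servings → $3.46.
Cheapest feasible corner: $2.59.

$2.59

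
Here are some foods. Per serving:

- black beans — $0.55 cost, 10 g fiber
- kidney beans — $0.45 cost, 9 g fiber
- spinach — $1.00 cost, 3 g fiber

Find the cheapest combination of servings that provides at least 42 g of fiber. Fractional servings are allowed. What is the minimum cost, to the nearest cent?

$2.10

Cost per g of fiber: kidney beans $0.0500, black beans $0.0550, spinach $0.3333.
With no serving limits, use only kidney beans: 42 g / 9 g = 4.667 servings × $0.45 = $2.10.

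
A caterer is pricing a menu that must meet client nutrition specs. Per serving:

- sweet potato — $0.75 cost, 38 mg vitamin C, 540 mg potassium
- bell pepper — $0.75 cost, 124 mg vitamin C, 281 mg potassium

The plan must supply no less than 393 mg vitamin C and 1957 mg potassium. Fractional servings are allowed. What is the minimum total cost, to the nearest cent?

The cheapest plan sits at a corner of the feasible region — with two constraints it uses at most two foods.
sweet potato only: max(393/38, 1957/540) = 10.34 servings → $7.76.
bell pepper only: max(393/124, 1957/281) = 6.964 servings → $5.22.
sweet potato + bell pepper with both tight: 2.35 servings and 2.449 servings → $3.60.
Cheapest feasible corner: $3.60.

$3.60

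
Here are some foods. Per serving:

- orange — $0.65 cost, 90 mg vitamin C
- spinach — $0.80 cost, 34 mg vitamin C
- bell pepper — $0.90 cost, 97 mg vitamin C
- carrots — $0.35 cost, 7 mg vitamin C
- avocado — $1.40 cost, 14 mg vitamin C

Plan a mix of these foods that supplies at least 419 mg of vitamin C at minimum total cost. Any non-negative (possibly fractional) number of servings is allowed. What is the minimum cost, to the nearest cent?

$3.03

Cost per mg of vitamin C: orange $0.0072, bell pepper $0.0093, spinach $0.0235, carrots $0.0500, avocado $0.1000.
With no serving limits, use only orange: 419 mg / 90 mg = 4.656 servings × $0.65 = $3.03.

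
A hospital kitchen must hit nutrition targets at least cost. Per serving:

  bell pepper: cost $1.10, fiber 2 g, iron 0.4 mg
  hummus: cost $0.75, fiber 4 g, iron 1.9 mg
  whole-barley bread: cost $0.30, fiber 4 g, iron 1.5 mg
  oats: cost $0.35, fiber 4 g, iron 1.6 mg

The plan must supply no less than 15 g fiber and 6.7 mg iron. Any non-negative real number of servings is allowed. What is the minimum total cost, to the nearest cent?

$1.34

With two linear requirements the optimum uses one or two foods; enumerate the corners.
bell pepper only: max(15/2, 6.7/0.4) = 16.75 servings → $18.43.
hummus only: max(15/4, 6.7/1.9) = 3.75 servings → $2.81.
whole-barley bread only: max(15/4, 6.7/1.5) = 4.467 servings → $1.34.
oats only: max(15/4, 6.7/1.6) = 4.188 servings → $1.47.
bell pepper + hummus with both tight: 0.7727 servings and 3.364 servings → $3.37.
bell pepper + whole-barley bread with both targets exact would need a negative amount; discard.
bell pepper + oats with both targets exact would need a negative amount; discard.
hummus + whole-barley bread with both tight: 2.688 servings and 1.062 servings → $2.33.
hummus + oats with both tight: 2.333 servings and 1.417 servings → $2.25.
whole-barley bread + oats: intersection lies outside the first quadrant.
Cheapest feasible corner: $1.34.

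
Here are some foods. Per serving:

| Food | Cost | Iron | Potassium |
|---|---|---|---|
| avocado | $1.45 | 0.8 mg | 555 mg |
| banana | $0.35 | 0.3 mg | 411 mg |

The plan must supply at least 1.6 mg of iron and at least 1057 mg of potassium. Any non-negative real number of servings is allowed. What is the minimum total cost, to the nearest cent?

Two binding constraints pin down two serving amounts, so the optimal mix uses at most two foods. The candidates are each food alone (scaled to the tighter of iron/potassium) and each pair with both constraints tight.
avocado only: max(1.6/0.8, 1057/555) = 2 servings → $2.90.
banana only: max(1.6/0.3, 1057/411) = 5.333 servings → $1.87.
avocado + banana with both targets exact would need a negative amount; discard.
So the least-cost plan costs $1.87.

$1.87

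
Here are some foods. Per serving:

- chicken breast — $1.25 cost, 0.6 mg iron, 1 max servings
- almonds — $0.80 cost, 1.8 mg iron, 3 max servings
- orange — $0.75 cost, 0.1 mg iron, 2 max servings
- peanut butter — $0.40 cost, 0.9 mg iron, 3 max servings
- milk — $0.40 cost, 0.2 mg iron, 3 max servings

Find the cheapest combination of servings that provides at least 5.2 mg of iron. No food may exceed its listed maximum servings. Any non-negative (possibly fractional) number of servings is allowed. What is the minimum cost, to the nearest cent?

Cost per mg of iron: almonds $0.4444, peanut butter $0.4444, milk $2.0000, chicken breast $2.0833, orange $7.5000.
Take 2.889 servings of almonds: +5.2 mg iron for $2.31 (total $2.31, still need 0.0 mg).
Filling from the cheapest source first is optimal under one linear minimum: $2.31.

$2.31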